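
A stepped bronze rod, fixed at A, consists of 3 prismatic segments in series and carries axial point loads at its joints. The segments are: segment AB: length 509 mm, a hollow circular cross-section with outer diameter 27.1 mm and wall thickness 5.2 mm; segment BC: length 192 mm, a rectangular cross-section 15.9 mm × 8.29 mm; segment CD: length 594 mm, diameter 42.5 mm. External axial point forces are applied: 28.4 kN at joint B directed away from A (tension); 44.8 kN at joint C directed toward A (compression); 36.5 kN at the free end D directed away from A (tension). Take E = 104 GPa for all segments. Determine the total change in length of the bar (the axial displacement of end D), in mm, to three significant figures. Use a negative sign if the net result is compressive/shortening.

0.306 mm

Internal axial forces (sectioning from the free end, tension +): N_CD = 36.5 kN, N_BC = -8.3 kN, N_AB = 20.1 kN.
A_AB = 357.8 mm².
A_BC = 131.8 mm².
A_CD = 1419 mm².
δ_AB = 20100·509/(357.8·104000) = 0.275 mm
δ_BC = -8300·192/(131.8·104000) = -0.1163 mm
δ_CD = 36500·594/(1419·104000) = 0.147 mm
δ = Σδ_i = 0.3057 mm.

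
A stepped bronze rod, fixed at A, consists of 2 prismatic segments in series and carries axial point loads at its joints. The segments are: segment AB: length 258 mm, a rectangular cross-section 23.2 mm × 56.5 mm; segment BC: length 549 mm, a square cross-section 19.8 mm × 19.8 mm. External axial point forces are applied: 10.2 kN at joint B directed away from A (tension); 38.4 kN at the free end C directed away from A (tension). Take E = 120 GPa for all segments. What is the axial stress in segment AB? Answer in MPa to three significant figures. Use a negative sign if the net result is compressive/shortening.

37.1 MPa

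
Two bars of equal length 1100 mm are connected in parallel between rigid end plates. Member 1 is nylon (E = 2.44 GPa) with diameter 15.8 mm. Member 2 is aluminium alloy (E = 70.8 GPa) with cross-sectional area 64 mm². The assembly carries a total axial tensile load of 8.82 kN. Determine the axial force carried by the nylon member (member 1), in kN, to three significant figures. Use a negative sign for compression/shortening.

A_1 = 196.1 mm².
Equal strain + equilibrium ⇒ each member carries load in proportion to AE: A₁E₁ = 478400 N, A₂E₂ = 4531000 N, ΣAE = 5010000 N.
F₁ = P·A₁E₁/ΣAE = 8820·478400/5010000 = 842.3 N.

0.842 kN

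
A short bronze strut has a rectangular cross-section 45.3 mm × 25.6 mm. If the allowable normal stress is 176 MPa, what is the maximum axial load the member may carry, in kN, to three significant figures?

204 kN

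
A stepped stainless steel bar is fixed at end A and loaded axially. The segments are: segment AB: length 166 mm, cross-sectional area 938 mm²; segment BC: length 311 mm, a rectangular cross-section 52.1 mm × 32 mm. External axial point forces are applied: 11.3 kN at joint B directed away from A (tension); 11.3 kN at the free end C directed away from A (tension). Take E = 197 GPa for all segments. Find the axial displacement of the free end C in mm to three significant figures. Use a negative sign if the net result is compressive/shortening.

Internal axial forces (sectioning from the free end, tension +): N_BC = 11.3 kN, N_AB = 22.6 kN.
A_BC = 1667 mm².
δ_AB = 22600·166/(938·197000) = 0.0203 mm
δ_BC = 11300·311/(1667·197000) = 0.0107 mm
δ = Σδ_i = 0.031 mm.

0.0310 mm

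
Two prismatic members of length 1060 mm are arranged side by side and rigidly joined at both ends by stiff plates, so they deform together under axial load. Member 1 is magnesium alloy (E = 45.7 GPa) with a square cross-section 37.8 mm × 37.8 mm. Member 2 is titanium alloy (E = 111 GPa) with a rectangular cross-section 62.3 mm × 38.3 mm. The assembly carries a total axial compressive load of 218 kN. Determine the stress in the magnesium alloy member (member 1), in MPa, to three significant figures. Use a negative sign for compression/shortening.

-30.2 MPa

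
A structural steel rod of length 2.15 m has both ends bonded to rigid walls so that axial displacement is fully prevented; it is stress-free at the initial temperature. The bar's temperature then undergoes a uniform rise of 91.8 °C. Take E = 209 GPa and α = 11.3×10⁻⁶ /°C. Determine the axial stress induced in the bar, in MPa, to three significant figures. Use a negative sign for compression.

Free thermal expansion αLΔT = 11.3e-6 · 2150 · 91.8 = 2.23 mm.
The walls impose strain ε = −(2.23)/2150 = -1.0373e-03; σ = Eε = 209000 · -1.0373e-03 = -216.8 MPa.

-217 MPa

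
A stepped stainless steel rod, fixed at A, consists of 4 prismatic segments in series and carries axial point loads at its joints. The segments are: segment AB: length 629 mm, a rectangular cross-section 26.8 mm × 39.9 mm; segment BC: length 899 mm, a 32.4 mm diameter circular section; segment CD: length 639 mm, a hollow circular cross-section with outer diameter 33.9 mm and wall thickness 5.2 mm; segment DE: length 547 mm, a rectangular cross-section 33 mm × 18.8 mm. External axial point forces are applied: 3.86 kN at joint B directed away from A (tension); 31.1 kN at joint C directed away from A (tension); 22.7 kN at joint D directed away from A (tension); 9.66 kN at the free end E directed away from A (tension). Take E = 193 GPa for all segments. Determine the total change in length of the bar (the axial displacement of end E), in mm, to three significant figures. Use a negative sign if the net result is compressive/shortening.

Internal axial forces (sectioning from the free end, tension +): N_DE = 9.66 kN, N_CD = 32.36 kN, N_BC = 63.46 kN, N_AB = 67.32 kN.
A_AB = 1069 mm².
A_BC = 824.5 mm².
A_CD = 468.9 mm².
A_DE = 620.4 mm².
δ_AB = 67320·629/(1069·193000) = 0.2052 mm
δ_BC = 63460·899/(824.5·193000) = 0.3585 mm
δ_CD = 32360·639/(468.9·193000) = 0.2285 mm
δ_DE = 9660·547/(620.4·193000) = 0.04413 mm
δ = Σδ_i = 0.8364 mm.

0.836 mm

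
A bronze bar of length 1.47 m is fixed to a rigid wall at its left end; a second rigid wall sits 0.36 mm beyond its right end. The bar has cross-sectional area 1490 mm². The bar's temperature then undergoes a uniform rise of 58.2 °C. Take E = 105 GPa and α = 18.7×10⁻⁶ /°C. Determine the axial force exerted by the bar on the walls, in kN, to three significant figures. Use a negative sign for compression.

-132 kN

Free thermal expansion αLΔT = 18.7e-6 · 1470 · 58.2 = 1.6 mm.
The walls engage after the gap closes; constrained expansion = 1.6 − 0.36 = 1.24 mm.
The walls impose strain ε = −(1.24)/1470 = -8.4344e-04; σ = Eε = 105000 · -8.4344e-04 = -88.56 MPa.
Wall reaction R = σ·A = -88.56·1490 = -132000 N = -132 kN.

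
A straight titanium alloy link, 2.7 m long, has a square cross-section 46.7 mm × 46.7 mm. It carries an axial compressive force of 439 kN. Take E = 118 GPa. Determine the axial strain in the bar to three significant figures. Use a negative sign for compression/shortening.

-0.00171

A = 2181 mm².
σ = N/A = -201.3 MPa; ε = σ/E = -201.3/118000 = -1.706e-03.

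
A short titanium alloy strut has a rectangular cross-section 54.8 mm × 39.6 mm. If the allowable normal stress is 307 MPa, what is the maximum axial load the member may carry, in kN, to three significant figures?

A = 2170 mm².
P_max = σ_allow · A = 307 · 2170 = 666200 N = 666.2 kN.

666 kN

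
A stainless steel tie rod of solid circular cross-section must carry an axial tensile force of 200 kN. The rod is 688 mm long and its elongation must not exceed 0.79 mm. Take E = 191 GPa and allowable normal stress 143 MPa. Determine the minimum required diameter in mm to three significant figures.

42.2 mm

Required area A ≥ P/σ_allow = 200000/143 = 1399 mm².
For a solid circular section, d ≥ √(4A/π) = 42.2 mm.
Elongation limit: A ≥ PL/(Eδ_allow) = 200000·688/(191000·0.79) = 911.9 mm² ⇒ d ≥ 34.07 mm.
The stress limit governs.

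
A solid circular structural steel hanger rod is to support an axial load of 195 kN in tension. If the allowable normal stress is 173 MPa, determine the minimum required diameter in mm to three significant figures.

37.9 mm

Required area A ≥ P/σ_allow = 195000/173 = 1127 mm².
For a solid circular section, d ≥ √(4A/π) = 37.88 mm.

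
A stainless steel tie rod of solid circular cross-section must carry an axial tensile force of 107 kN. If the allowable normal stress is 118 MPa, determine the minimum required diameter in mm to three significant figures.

34.0 mm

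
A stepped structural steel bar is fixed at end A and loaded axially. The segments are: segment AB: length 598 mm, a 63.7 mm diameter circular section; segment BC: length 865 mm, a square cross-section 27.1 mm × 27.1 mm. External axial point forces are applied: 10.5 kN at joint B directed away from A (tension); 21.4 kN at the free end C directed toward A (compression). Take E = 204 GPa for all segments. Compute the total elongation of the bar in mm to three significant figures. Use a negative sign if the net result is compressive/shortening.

-0.134 mm

Internal axial forces (sectioning from the free end, tension +): N_BC = -21.4 kN, N_AB = -10.9 kN.
A_AB = 3187 mm².
A_BC = 734.4 mm².
δ_AB = -10900·598/(3187·204000) = -0.01003 mm
δ_BC = -21400·865/(734.4·204000) = -0.1236 mm
δ = Σδ_i = -0.1336 mm.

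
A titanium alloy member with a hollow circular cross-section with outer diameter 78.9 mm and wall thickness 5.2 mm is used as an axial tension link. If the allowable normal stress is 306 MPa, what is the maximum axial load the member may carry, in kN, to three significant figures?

A = 1204 mm².
P_max = σ_allow · A = 306 · 1204 = 368400 N = 368.4 kN.

368 kN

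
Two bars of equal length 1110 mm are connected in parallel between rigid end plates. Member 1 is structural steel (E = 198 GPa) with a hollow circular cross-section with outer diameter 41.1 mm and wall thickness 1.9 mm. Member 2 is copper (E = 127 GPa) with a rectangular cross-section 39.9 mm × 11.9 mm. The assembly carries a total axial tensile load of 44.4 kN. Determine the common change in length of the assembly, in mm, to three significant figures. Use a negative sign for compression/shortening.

0.462 mm

A_1 = 234 mm².
A_2 = 474.8 mm².
Equal strain + equilibrium ⇒ each member carries load in proportion to AE: A₁E₁ = 46330000 N, A₂E₂ = 60300000 N, ΣAE = 106600000 N.
δ = PL/ΣAE = 44400·1110/106600000 = 0.4622 mm.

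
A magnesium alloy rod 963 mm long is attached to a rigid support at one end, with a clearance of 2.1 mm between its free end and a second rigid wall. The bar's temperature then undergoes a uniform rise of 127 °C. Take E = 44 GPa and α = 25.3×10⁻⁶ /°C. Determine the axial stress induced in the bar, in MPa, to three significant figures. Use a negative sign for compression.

-45.4 MPa

Free thermal expansion αLΔT = 25.3e-6 · 963 · 127 = 3.094 mm.
The walls engage after the gap closes; constrained expansion = 3.094 − 2.1 = 0.9942 mm.
The walls impose strain ε = −(0.9942)/963 = -1.0324e-03; σ = Eε = 44000 · -1.0324e-03 = -45.43 MPa.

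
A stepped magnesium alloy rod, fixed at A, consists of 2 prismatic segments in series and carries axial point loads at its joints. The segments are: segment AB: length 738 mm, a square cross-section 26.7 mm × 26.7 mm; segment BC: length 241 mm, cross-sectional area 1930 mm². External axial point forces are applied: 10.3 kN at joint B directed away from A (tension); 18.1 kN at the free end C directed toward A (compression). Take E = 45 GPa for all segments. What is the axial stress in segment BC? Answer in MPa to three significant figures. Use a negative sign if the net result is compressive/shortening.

-9.38 MPa

Internal axial forces (sectioning from the free end, tension +): N_BC = -18.1 kN, N_AB = -7.8 kN.
σ_BC = N_BC/A_BC = -18100/1930 = -9.378 MPa.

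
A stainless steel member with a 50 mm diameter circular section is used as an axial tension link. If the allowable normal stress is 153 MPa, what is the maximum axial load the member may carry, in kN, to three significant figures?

300 kN

A = 1963 mm².
P_max = σ_allow · A = 153 · 1963 = 300400 N = 300.4 kN.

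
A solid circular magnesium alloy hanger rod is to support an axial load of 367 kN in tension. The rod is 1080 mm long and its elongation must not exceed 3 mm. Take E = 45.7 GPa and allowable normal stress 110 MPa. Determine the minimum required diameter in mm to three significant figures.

65.2 mm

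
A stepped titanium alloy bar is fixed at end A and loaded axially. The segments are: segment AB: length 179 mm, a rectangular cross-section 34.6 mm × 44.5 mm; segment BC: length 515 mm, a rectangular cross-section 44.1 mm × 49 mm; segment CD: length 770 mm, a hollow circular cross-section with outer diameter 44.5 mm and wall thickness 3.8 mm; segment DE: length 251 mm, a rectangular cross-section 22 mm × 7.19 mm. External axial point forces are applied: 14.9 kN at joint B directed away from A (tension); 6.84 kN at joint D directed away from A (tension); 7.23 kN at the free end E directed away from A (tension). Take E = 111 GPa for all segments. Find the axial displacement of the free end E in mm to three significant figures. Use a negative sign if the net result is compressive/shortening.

0.365 mm

Internal axial forces (sectioning from the free end, tension +): N_DE = 7.23 kN, N_CD = 14.07 kN, N_BC = 14.07 kN, N_AB = 28.97 kN.
A_AB = 1540 mm².
A_BC = 2161 mm².
A_CD = 485.9 mm².
A_DE = 158.2 mm².
δ_AB = 28970·179/(1540·111000) = 0.03034 mm
δ_BC = 14070·515/(2161·111000) = 0.03021 mm
δ_CD = 14070·770/(485.9·111000) = 0.2009 mm
δ_DE = 7230·251/(158.2·111000) = 0.1034 mm
δ = Σδ_i = 0.3648 mm.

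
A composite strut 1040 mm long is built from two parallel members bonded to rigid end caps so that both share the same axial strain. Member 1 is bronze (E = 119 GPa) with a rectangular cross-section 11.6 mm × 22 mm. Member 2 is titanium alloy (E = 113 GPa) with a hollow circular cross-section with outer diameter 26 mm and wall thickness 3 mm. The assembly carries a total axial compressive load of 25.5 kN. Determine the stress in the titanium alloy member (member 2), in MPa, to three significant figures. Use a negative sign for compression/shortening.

-52.5 MPa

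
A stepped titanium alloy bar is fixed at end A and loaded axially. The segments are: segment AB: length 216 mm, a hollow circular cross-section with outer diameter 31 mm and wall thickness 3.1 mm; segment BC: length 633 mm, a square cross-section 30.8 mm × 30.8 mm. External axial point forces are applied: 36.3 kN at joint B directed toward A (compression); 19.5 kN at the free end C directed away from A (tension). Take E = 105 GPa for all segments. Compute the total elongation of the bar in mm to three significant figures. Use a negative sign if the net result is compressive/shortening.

Internal axial forces (sectioning from the free end, tension +): N_BC = 19.5 kN, N_AB = -16.8 kN.
A_AB = 271.7 mm².
A_BC = 948.6 mm².
δ_AB = -16800·216/(271.7·105000) = -0.1272 mm
δ_BC = 19500·633/(948.6·105000) = 0.1239 mm
δ = Σδ_i = -0.00327 mm.

-0.00327 mm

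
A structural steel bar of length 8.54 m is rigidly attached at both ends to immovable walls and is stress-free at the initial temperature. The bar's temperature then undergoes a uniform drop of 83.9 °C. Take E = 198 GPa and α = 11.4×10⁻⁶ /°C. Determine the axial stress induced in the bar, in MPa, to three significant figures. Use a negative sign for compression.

189 MPa

Free thermal expansion αLΔT = 11.4e-6 · 8540 · -83.9 = -8.168 mm.
The walls impose strain ε = −(-8.168)/8540 = 9.5646e-04; σ = Eε = 198000 · 9.5646e-04 = 189.4 MPa.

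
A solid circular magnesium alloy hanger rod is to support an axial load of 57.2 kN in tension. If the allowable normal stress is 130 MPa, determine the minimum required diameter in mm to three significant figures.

Required area A ≥ P/σ_allow = 57200/130 = 440 mm².
For a solid circular section, d ≥ √(4A/π) = 23.67 mm.

23.7 mm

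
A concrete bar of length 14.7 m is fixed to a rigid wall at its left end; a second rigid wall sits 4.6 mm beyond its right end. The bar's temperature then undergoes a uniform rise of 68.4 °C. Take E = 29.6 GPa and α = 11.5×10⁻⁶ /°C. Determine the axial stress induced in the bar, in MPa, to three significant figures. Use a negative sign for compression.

-14.0 MPa

Free thermal expansion αLΔT = 11.5e-6 · 14700 · 68.4 = 11.56 mm.
The walls engage after the gap closes; constrained expansion = 11.56 − 4.6 = 6.963 mm.
The walls impose strain ε = −(6.963)/14700 = -4.7367e-04; σ = Eε = 29600 · -4.7367e-04 = -14.02 MPa.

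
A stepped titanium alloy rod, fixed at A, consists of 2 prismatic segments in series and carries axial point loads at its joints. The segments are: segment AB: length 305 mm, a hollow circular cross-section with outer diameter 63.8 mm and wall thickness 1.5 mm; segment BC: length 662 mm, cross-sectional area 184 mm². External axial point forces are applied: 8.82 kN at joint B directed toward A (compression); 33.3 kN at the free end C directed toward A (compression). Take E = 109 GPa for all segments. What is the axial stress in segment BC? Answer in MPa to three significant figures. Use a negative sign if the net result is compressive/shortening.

Internal axial forces (sectioning from the free end, tension +): N_BC = -33.3 kN, N_AB = -42.12 kN.
σ_BC = N_BC/A_BC = -33300/184 = -181 MPa.

-181 MPa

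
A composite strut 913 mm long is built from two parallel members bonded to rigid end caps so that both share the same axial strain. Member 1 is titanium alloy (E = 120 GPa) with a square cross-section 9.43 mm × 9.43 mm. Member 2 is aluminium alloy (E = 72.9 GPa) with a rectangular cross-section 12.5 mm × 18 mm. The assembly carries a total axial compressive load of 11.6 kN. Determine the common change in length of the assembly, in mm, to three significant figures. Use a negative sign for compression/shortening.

A_1 = 88.92 mm².
A_2 = 225 mm².
Equal strain + equilibrium ⇒ each member carries load in proportion to AE: A₁E₁ = 10670000 N, A₂E₂ = 16400000 N, ΣAE = 27070000 N.
δ = PL/ΣAE = -11600·913/27070000 = -0.3912 mm.

-0.391 mm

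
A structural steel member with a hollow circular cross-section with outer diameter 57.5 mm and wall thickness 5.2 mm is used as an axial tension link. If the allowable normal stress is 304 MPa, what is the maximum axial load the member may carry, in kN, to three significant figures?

A = 854.4 mm².
P_max = σ_allow · A = 304 · 854.4 = 259700 N = 259.7 kN.

260 kN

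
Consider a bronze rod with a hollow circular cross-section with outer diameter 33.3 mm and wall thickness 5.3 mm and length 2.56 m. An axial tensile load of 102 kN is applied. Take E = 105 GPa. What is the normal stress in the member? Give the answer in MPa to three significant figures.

219 MPa

A = 466.2 mm².
σ = N/A = 102000/466.2 = 218.8 MPa.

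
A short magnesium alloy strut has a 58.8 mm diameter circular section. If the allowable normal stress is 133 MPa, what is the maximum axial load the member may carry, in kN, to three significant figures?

361 kN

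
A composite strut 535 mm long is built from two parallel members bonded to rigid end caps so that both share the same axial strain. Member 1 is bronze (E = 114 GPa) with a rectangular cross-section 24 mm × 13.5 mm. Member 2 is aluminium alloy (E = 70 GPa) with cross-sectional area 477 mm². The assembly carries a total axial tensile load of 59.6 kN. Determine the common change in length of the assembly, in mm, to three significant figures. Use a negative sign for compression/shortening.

0.453 mm

A_1 = 324 mm².
Equal strain + equilibrium ⇒ each member carries load in proportion to AE: A₁E₁ = 36940000 N, A₂E₂ = 33390000 N, ΣAE = 70330000 N.
δ = PL/ΣAE = 59600·535/70330000 = 0.4534 mm.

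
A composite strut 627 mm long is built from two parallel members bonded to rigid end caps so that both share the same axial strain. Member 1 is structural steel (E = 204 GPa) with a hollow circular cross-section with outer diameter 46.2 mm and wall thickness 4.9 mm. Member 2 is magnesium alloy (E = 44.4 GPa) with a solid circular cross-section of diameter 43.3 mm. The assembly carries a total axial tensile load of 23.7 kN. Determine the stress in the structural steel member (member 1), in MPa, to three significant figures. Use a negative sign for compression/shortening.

24.8 MPa

A_1 = 635.8 mm².
A_2 = 1473 mm².
Equal strain + equilibrium ⇒ each member carries load in proportion to AE: A₁E₁ = 129700000 N, A₂E₂ = 65380000 N, ΣAE = 195100000 N.
σ₁ = P·E₁/ΣAE = 23700·204000/195100000 = 24.78 MPa.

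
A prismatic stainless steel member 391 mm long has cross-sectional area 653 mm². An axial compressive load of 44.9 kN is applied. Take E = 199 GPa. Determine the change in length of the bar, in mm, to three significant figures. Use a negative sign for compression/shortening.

δ_mech = NL/(AE) = -44900·391/(653·199000) = -0.1351 mm.

-0.135 mm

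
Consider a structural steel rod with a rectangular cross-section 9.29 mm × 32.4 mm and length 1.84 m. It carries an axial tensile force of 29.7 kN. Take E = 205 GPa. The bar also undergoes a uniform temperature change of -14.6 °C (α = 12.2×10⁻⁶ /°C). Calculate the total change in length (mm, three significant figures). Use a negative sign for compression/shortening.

A = 301 mm².
δ_mech = NL/(AE) = 29700·1840/(301·205000) = 0.8856 mm.
δ_thermal = αLΔT = 12.2e-6·1840·-14.6 = -0.3277 mm.
δ = δ_mech + δ_thermal = 0.5579 mm.

0.558 mm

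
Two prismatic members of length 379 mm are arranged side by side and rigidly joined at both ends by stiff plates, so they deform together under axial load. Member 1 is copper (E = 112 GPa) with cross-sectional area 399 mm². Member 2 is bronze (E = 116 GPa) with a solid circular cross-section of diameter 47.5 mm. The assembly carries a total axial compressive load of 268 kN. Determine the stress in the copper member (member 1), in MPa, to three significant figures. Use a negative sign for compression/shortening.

A_2 = 1772 mm².
Equal strain + equilibrium ⇒ each member carries load in proportion to AE: A₁E₁ = 44690000 N, A₂E₂ = 205600000 N, ΣAE = 250200000 N.
σ₁ = P·E₁/ΣAE = -268000·112000/250200000 = -119.9 MPa.

-120 MPa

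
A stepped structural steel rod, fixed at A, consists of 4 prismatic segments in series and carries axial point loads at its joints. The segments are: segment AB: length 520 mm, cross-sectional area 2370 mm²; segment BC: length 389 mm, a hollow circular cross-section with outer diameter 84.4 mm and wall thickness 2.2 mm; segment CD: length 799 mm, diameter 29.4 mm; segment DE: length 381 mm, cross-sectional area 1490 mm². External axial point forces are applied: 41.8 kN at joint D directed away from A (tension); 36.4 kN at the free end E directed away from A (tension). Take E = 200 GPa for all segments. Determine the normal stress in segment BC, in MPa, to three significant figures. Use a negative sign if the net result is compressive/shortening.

Internal axial forces (sectioning from the free end, tension +): N_DE = 36.4 kN, N_CD = 78.2 kN, N_BC = 78.2 kN, N_AB = 78.2 kN.
A_BC = 568.1 mm².
σ_BC = N_BC/A_BC = 78200/568.1 = 137.6 MPa.

138 MPa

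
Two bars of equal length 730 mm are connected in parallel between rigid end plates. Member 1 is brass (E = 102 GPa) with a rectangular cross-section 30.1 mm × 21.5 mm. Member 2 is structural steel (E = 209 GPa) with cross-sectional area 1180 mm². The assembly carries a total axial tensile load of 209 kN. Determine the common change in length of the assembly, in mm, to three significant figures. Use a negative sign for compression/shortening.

0.488 mm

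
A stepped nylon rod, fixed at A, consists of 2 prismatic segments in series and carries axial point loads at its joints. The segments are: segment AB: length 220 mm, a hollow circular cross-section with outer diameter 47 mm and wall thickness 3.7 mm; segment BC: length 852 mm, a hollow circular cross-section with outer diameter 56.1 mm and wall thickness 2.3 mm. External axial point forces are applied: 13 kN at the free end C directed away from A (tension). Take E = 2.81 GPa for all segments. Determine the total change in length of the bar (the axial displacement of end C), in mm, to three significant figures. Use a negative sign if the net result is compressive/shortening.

12.2 mm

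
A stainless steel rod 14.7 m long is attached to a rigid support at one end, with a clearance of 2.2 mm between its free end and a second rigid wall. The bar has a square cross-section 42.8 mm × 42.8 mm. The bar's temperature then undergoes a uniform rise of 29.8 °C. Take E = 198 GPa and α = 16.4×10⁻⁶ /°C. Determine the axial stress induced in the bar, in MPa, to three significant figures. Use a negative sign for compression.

Free thermal expansion αLΔT = 16.4e-6 · 14700 · 29.8 = 7.184 mm.
The walls engage after the gap closes; constrained expansion = 7.184 − 2.2 = 4.984 mm.
The walls impose strain ε = −(4.984)/14700 = -3.3906e-04; σ = Eε = 198000 · -3.3906e-04 = -67.13 MPa.

-67.1 MPa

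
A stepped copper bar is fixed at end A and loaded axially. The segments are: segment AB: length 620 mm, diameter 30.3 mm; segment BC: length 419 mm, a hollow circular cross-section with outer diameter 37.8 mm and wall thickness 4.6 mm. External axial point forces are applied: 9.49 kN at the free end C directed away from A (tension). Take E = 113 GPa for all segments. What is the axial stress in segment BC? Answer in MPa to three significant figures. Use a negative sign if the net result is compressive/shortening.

19.8 MPa

Internal axial forces (sectioning from the free end, tension +): N_BC = 9.49 kN, N_AB = 9.49 kN.
A_BC = 479.8 mm².
σ_BC = N_BC/A_BC = 9490/479.8 = 19.78 MPa.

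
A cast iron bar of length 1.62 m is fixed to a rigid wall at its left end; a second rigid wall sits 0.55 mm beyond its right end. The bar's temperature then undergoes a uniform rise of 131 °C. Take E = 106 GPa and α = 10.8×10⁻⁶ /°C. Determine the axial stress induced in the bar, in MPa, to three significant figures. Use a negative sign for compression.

-114 MPa

Free thermal expansion αLΔT = 10.8e-6 · 1620 · 131 = 2.292 mm.
The walls engage after the gap closes; constrained expansion = 2.292 − 0.55 = 1.742 mm.
The walls impose strain ε = −(1.742)/1620 = -1.0753e-03; σ = Eε = 106000 · -1.0753e-03 = -114 MPa.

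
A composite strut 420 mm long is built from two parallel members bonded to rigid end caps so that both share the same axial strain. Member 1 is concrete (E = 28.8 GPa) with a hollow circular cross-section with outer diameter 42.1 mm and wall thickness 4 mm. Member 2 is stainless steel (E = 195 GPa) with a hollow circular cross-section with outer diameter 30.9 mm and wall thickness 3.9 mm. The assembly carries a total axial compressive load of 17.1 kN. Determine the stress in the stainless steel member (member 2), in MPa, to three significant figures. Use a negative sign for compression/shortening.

A_1 = 478.8 mm².
A_2 = 330.8 mm².
Equal strain + equilibrium ⇒ each member carries load in proportion to AE: A₁E₁ = 13790000 N, A₂E₂ = 64510000 N, ΣAE = 78300000 N.
σ₂ = P·E₂/ΣAE = -17100·195000/78300000 = -42.59 MPa.

-42.6 MPa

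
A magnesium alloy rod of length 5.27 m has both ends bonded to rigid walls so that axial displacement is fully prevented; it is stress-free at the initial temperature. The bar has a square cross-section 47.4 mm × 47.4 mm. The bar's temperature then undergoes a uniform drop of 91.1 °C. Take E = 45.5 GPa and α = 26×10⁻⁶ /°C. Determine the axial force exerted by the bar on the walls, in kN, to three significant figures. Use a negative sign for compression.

242 kN

Free thermal expansion αLΔT = 26e-6 · 5270 · -91.1 = -12.48 mm.
The walls impose strain ε = −(-12.48)/5270 = 2.3686e-03; σ = Eε = 45500 · 2.3686e-03 = 107.8 MPa.
Wall reaction R = σ·A = 107.8·2247 = 242100 N = 242.1 kN.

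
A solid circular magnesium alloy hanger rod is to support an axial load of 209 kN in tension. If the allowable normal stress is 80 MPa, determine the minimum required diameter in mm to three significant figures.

57.7 mm

Required area A ≥ P/σ_allow = 209000/80 = 2612 mm².
For a solid circular section, d ≥ √(4A/π) = 57.67 mm.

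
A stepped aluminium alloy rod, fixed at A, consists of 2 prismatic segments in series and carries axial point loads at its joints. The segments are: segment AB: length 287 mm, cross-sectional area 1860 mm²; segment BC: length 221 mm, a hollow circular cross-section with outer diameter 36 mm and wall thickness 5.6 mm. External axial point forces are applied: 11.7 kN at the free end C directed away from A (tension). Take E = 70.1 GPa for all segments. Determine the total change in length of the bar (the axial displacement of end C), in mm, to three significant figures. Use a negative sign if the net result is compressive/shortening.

0.0947 mm

Internal axial forces (sectioning from the free end, tension +): N_BC = 11.7 kN, N_AB = 11.7 kN.
A_BC = 534.8 mm².
δ_AB = 11700·287/(1860·70100) = 0.02575 mm
δ_BC = 11700·221/(534.8·70100) = 0.06897 mm
δ = Σδ_i = 0.09472 mm.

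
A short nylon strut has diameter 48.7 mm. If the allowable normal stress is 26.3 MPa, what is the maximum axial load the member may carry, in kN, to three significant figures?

49.0 kN

A = 1863 mm².
P_max = σ_allow · A = 26.3 · 1863 = 48990 N = 48.99 kN.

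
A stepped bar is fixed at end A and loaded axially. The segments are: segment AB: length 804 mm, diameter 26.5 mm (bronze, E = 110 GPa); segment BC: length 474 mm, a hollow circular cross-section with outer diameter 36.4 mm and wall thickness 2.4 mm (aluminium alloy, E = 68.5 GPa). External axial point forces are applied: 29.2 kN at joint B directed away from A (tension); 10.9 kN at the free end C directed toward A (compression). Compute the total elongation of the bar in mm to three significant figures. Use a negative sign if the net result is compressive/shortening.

-0.0517 mm

Internal axial forces (sectioning from the free end, tension +): N_BC = -10.9 kN, N_AB = 18.3 kN.
A_AB = 551.5 mm².
A_BC = 256.4 mm².
δ_AB = 18300·804/(551.5·110000) = 0.2425 mm
δ_BC = -10900·474/(256.4·68500) = -0.2942 mm
δ = Σδ_i = -0.05171 mm.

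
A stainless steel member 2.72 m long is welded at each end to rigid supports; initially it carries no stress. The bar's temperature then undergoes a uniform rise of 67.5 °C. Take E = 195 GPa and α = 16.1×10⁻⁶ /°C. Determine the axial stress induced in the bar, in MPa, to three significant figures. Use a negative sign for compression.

Free thermal expansion αLΔT = 16.1e-6 · 2720 · 67.5 = 2.956 mm.
The walls impose strain ε = −(2.956)/2720 = -1.0868e-03; σ = Eε = 195000 · -1.0868e-03 = -211.9 MPa.

-212 MPa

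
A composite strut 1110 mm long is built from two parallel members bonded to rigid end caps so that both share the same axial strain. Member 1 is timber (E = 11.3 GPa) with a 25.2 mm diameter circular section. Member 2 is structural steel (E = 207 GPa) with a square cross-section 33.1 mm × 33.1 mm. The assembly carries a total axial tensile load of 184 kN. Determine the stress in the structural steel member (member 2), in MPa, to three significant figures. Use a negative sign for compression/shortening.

164 MPa

A_1 = 498.8 mm².
A_2 = 1096 mm².
Equal strain + equilibrium ⇒ each member carries load in proportion to AE: A₁E₁ = 5636000 N, A₂E₂ = 226800000 N, ΣAE = 232400000 N.
σ₂ = P·E₂/ΣAE = 184000·207000/232400000 = 163.9 MPa.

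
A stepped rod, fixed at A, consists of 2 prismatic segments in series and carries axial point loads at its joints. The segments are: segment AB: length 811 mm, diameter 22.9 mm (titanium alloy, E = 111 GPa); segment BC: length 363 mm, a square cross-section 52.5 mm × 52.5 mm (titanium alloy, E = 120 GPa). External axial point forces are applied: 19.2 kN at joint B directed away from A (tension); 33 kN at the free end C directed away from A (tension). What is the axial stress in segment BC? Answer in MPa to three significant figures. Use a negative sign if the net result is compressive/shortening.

12.0 MPa

Internal axial forces (sectioning from the free end, tension +): N_BC = 33 kN, N_AB = 52.2 kN.
A_BC = 2756 mm².
σ_BC = N_BC/A_BC = 33000/2756 = 11.97 MPa.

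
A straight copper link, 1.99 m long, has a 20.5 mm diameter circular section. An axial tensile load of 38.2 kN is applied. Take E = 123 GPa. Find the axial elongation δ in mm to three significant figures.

1.87 mm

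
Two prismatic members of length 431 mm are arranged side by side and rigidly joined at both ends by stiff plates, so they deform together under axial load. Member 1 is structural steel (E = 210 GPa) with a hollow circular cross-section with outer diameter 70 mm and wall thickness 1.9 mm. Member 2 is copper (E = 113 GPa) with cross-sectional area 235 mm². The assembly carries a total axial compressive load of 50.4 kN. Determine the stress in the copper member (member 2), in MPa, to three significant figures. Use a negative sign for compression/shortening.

A_1 = 406.5 mm².
Equal strain + equilibrium ⇒ each member carries load in proportion to AE: A₁E₁ = 85360000 N, A₂E₂ = 26560000 N, ΣAE = 111900000 N.
σ₂ = P·E₂/ΣAE = -50400·113000/111900000 = -50.89 MPa.

-50.9 MPa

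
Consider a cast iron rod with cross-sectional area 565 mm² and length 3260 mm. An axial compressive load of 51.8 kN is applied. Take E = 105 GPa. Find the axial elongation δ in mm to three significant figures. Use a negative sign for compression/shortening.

-2.85 mm

δ_mech = NL/(AE) = -51800·3260/(565·105000) = -2.846 mm.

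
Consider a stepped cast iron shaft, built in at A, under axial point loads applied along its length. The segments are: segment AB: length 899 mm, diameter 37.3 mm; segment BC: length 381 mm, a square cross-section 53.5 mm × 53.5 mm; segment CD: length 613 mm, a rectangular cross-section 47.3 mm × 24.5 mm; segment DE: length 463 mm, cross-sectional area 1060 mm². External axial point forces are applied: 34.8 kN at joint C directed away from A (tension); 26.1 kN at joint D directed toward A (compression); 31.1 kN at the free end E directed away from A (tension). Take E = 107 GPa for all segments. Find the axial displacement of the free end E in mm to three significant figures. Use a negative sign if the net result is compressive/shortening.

0.507 mm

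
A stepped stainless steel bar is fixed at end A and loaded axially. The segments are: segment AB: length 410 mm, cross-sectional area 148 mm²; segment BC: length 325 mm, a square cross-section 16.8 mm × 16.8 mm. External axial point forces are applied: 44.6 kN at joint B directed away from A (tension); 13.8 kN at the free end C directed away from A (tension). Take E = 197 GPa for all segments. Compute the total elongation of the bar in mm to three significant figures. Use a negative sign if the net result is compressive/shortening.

0.902 mm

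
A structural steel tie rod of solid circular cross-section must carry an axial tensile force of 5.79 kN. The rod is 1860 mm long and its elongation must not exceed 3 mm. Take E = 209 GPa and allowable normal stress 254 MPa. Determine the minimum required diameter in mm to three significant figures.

5.39 mm

Required area A ≥ P/σ_allow = 5790/254 = 22.8 mm².
For a solid circular section, d ≥ √(4A/π) = 5.387 mm.
Elongation limit: A ≥ PL/(Eδ_allow) = 5790·1860/(209000·3) = 17.18 mm² ⇒ d ≥ 4.676 mm.
The stress limit governs.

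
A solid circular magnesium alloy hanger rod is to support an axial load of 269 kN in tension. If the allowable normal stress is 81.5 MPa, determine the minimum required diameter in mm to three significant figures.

64.8 mm

Required area A ≥ P/σ_allow = 269000/81.5 = 3301 mm².
For a solid circular section, d ≥ √(4A/π) = 64.83 mm.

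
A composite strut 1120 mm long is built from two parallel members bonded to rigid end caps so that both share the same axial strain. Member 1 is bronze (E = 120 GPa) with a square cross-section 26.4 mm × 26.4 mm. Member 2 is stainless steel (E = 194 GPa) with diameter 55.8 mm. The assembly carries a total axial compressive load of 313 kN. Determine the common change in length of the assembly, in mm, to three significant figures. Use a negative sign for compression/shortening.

-0.628 mm

A_1 = 697 mm².
A_2 = 2445 mm².
Equal strain + equilibrium ⇒ each member carries load in proportion to AE: A₁E₁ = 83640000 N, A₂E₂ = 474400000 N, ΣAE = 558100000 N.
δ = PL/ΣAE = -313000·1120/558100000 = -0.6282 mm.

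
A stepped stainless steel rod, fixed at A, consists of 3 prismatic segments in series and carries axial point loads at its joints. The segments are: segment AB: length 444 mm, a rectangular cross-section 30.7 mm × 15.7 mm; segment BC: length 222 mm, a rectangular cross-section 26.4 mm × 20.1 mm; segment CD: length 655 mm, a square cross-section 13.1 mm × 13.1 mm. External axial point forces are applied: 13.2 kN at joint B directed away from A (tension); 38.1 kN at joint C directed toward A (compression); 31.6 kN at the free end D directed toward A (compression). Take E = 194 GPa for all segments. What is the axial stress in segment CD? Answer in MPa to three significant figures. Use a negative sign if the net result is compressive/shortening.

-184 MPa

Internal axial forces (sectioning from the free end, tension +): N_CD = -31.6 kN, N_BC = -69.7 kN, N_AB = -56.5 kN.
A_CD = 171.6 mm².
σ_CD = N_CD/A_CD = -31600/171.6 = -184.1 MPa.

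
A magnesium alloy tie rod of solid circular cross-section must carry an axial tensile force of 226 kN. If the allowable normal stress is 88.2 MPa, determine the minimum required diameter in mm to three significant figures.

Required area A ≥ P/σ_allow = 226000/88.2 = 2562 mm².
For a solid circular section, d ≥ √(4A/π) = 57.12 mm.

57.1 mm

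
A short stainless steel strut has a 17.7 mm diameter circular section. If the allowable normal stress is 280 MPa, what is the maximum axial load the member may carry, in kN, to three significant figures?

68.9 kN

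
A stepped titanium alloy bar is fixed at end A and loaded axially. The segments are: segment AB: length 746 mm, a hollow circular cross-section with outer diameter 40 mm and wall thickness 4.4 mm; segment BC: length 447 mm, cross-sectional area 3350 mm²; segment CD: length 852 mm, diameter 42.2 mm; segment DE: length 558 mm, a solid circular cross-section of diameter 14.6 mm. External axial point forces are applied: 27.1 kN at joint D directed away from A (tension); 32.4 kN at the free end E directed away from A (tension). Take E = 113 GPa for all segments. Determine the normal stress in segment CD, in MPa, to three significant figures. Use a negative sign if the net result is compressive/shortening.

Internal axial forces (sectioning from the free end, tension +): N_DE = 32.4 kN, N_CD = 59.5 kN, N_BC = 59.5 kN, N_AB = 59.5 kN.
A_CD = 1399 mm².
σ_CD = N_CD/A_CD = 59500/1399 = 42.54 MPa.

42.5 MPa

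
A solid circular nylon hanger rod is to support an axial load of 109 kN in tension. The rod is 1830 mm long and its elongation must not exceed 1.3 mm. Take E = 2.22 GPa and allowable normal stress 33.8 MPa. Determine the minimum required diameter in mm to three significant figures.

297 mm

Required area A ≥ P/σ_allow = 109000/33.8 = 3225 mm².
For a solid circular section, d ≥ √(4A/π) = 64.08 mm.
Elongation limit: A ≥ PL/(Eδ_allow) = 109000·1830/(2220·1.3) = 69120 mm² ⇒ d ≥ 296.7 mm.
The elongation limit governs.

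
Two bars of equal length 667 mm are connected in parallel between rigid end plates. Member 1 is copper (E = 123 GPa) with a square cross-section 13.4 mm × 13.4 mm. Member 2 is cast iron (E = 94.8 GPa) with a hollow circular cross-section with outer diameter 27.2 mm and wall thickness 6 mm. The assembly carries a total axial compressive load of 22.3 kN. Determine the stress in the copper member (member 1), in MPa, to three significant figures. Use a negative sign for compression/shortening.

-45.7 MPa

A_1 = 179.6 mm².
A_2 = 399.6 mm².
Equal strain + equilibrium ⇒ each member carries load in proportion to AE: A₁E₁ = 22090000 N, A₂E₂ = 37880000 N, ΣAE = 59970000 N.
σ₁ = P·E₁/ΣAE = -22300·123000/59970000 = -45.74 MPa.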